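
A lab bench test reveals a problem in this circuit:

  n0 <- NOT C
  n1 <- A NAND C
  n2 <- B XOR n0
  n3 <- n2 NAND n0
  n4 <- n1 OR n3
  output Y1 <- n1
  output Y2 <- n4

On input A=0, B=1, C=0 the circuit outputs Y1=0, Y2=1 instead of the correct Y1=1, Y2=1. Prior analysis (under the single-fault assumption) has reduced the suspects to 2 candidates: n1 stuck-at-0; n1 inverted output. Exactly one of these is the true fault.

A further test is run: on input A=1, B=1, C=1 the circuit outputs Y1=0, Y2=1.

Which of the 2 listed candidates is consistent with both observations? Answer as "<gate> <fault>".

n1 stuck-at-0

Evaluate each candidate on input A=1, B=1, C=1:
  n1 stuck-at-0: n0=0, n1=0 [stuck-at-0], n2=1, n3=1, n4=1 → Y1=0, Y2=1 — matches
  n1 inverted output: n0=0, n1=1 [inverted output], n2=1, n3=1, n4=1 → Y1=1, Y2=1 — eliminated
Only n1 stuck-at-0 reproduces the observed Y1=0, Y2=1.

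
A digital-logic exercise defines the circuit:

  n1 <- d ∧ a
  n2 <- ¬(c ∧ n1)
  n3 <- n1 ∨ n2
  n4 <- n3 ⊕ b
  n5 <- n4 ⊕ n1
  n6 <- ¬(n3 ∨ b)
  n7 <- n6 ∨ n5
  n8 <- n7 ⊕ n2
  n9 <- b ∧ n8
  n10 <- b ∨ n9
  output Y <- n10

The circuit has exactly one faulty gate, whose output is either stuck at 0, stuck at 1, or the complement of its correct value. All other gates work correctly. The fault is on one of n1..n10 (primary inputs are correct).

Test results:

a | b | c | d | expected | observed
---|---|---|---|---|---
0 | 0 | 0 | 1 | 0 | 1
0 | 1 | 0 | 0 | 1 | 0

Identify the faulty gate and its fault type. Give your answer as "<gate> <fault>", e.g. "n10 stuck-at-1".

Fault-free values for test 1 (a=0, b=0, c=0, d=1): n1=0, n2=1, n3=1, n4=1, n5=1, n6=0, n7=1, n8=0, n9=0, n10=0, giving Y=0. Observed 1.
Test 1: faults giving observed 1 are {n9 stuck-at-1, n9 inverted output, n10 stuck-at-1, n10 inverted output}.
Test 2 (a=0, b=1, c=0, d=0): fault-free n1=0, n2=1, n3=1, n4=0, n5=0, n6=0, n7=0, n8=1, n9=1, n10=1 → 1; observed 0. Eliminates n9 stuck-at-1, n9 inverted output, n10 stuck-at-1.
Only n10 inverted output is consistent with every test.

n10 inverted output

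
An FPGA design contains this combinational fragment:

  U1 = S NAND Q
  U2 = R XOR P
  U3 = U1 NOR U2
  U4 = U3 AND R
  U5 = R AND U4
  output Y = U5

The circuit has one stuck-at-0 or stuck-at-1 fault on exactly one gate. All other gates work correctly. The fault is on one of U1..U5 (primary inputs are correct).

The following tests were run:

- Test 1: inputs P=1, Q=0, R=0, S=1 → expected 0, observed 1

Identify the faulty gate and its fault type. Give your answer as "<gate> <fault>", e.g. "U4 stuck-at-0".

U5 stuck-at-1

Fault-free values for test 1 (P=1, Q=0, R=0, S=1): U1=1, U2=1, U3=0, U4=0, U5=0, giving Y=0. Observed 1.
Test 1: faults giving observed 1 are {U5 stuck-at-1}.
Only U5 stuck-at-1 is consistent with every test.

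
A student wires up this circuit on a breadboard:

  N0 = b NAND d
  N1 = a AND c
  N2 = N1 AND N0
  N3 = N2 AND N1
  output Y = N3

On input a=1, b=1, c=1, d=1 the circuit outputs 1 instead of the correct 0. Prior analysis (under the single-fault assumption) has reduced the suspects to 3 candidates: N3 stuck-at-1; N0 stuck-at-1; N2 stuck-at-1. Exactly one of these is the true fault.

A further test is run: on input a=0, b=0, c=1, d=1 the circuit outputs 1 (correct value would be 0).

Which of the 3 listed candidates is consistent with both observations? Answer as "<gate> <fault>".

N3 stuck-at-1

Evaluate each candidate on input a=0, b=0, c=1, d=1:
  N3 stuck-at-1: N0=1, N1=0, N2=0, N3=1 [stuck-at-1] → 1 — matches
  N0 stuck-at-1: N0=1 [stuck-at-1], N1=0, N2=0, N3=0 → 0 — eliminated
  N2 stuck-at-1: N0=1, N1=0, N2=1 [stuck-at-1], N3=0 → 0 — eliminated
Only N3 stuck-at-1 reproduces the observed 1.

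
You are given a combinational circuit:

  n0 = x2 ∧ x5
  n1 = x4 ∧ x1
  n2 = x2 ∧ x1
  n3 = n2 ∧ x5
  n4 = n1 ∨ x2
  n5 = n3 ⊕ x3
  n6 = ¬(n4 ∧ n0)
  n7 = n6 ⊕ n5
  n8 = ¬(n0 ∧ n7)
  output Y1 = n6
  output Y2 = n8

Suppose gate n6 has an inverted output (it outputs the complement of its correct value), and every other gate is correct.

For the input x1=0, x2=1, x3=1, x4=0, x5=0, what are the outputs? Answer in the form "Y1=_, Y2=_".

Propagate with n6 forced: n0=0, n1=0, n2=0, n3=0, n4=1, n5=1, n6=0 [inverted output], n7=1, n8=1.
So the outputs are Y1=0, Y2=1. (Without the fault they would be Y1=1, Y2=1.)

Y1=0, Y2=1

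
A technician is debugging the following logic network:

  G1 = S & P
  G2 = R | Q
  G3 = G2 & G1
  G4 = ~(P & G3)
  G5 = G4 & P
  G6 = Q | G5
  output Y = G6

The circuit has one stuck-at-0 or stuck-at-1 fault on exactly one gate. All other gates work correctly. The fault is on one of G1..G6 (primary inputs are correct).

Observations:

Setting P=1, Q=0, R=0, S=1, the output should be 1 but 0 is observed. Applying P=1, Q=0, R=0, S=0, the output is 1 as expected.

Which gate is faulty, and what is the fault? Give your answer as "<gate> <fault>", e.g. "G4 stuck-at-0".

Fault-free values for test 1 (P=1, Q=0, R=0, S=1): G1=1, G2=0, G3=0, G4=1, G5=1, G6=1, giving Y=1. Observed 0.
Test 1: faults giving observed 0 are {G2 stuck-at-1, G3 stuck-at-1, G4 stuck-at-0, G5 stuck-at-0, G6 stuck-at-0}.
Test 2 (P=1, Q=0, R=0, S=0): fault-free G1=0, G2=0, G3=0, G4=1, G5=1, G6=1 → 1; observed 1. Eliminates G3 stuck-at-1, G4 stuck-at-0, G5 stuck-at-0, G6 stuck-at-0.
Only G2 stuck-at-1 is consistent with every test.

G2 stuck-at-1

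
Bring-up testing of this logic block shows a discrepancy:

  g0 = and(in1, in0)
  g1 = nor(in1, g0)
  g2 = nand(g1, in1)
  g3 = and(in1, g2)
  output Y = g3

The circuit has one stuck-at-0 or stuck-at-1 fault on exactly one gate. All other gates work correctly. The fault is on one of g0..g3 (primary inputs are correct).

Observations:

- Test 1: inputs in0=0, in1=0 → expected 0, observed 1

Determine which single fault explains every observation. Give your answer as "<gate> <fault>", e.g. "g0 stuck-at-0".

Fault-free values for test 1 (in0=0, in1=0): g0=0, g1=1, g2=1, g3=0, giving Y=0. Observed 1.
Test 1: faults giving observed 1 are {g3 stuck-at-1}.
Only g3 stuck-at-1 is consistent with every test.

g3 stuck-at-1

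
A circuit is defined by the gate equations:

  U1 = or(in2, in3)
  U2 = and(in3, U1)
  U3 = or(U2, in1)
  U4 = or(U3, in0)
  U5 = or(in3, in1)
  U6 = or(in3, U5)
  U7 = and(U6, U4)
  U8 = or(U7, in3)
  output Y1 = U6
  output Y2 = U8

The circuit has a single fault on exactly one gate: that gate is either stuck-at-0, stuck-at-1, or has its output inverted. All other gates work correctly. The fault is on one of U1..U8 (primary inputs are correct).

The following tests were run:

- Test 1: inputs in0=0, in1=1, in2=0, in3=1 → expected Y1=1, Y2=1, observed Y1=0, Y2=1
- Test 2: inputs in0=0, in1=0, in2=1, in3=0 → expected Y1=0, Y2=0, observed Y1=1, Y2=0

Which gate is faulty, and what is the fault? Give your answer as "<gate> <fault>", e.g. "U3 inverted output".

Fault-free values for test 1 (in0=0, in1=1, in2=0, in3=1): U1=1, U2=1, U3=1, U4=1, U5=1, U6=1, U7=1, U8=1, giving Y1=1, Y2=1. Observed Y1=0, Y2=1.
Test 1: faults giving observed Y1=0, Y2=1 are {U6 stuck-at-0, U6 inverted output}.
Test 2 (in0=0, in1=0, in2=1, in3=0): fault-free U1=1, U2=0, U3=0, U4=0, U5=0, U6=0, U7=0, U8=0 → Y1=0, Y2=0; observed Y1=1, Y2=0. Eliminates U6 stuck-at-0.
Only U6 inverted output is consistent with every test.

U6 inverted output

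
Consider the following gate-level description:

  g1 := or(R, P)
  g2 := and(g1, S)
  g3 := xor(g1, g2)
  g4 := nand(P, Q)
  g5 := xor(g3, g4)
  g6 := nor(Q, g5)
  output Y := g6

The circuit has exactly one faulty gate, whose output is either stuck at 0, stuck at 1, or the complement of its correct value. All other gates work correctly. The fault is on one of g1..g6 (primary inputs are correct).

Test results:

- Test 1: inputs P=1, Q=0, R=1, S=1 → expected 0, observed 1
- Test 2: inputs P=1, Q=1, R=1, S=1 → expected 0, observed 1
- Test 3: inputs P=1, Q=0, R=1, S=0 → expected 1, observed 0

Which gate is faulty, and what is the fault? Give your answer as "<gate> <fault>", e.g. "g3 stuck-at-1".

Fault-free values for test 1 (P=1, Q=0, R=1, S=1): g1=1, g2=1, g3=0, g4=1, g5=1, g6=0, giving Y=0. Observed 1.
Test 1: faults giving observed 1 are {g2 stuck-at-0, g2 inverted output, g3 stuck-at-1, g3 inverted output, g4 stuck-at-0, g4 inverted output, g5 stuck-at-0, g5 inverted output, g6 stuck-at-1, g6 inverted output}.
Test 2 (P=1, Q=1, R=1, S=1): fault-free g1=1, g2=1, g3=0, g4=0, g5=0, g6=0 → 0; observed 1. Eliminates g2 stuck-at-0, g2 inverted output, g3 stuck-at-1, g3 inverted output, g4 stuck-at-0, g4 inverted output, g5 stuck-at-0, g5 inverted output.
Test 3 (P=1, Q=0, R=1, S=0): fault-free g1=1, g2=0, g3=1, g4=1, g5=0, g6=1 → 1; observed 0. Eliminates g6 stuck-at-1.
Only g6 inverted output is consistent with every test.

g6 inverted output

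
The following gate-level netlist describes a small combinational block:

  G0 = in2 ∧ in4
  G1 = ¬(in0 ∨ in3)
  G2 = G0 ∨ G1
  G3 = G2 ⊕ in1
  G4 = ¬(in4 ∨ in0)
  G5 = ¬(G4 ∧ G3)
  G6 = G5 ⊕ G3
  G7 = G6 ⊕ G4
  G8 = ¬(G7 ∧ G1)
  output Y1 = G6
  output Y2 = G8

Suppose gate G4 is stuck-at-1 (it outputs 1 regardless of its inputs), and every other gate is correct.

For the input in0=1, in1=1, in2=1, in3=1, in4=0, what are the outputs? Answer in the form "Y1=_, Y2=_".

Propagate with G4 forced: G0=0, G1=0, G2=0, G3=1, G4=1 [stuck-at-1], G5=0, G6=1, G7=0, G8=1.
So the outputs are Y1=1, Y2=1. (Without the fault they would be Y1=0, Y2=1.)

Y1=1, Y2=1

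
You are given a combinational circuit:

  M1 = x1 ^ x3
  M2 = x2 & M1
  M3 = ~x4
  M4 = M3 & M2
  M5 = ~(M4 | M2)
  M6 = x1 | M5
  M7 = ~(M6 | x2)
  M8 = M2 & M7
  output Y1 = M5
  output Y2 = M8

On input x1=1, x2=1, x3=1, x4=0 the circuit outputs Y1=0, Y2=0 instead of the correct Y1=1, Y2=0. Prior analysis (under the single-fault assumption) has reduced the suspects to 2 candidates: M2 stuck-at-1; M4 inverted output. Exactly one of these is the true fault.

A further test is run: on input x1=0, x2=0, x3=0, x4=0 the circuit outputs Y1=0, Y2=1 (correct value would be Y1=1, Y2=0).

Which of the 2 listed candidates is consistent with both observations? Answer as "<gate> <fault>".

Evaluate each candidate on input x1=0, x2=0, x3=0, x4=0:
  M2 stuck-at-1: M1=0, M2=1 [stuck-at-1], M3=1, M4=1, M5=0, M6=0, M7=1, M8=1 → Y1=0, Y2=1 — matches
  M4 inverted output: M1=0, M2=0, M3=1, M4=1 [inverted output], M5=0, M6=0, M7=1, M8=0 → Y1=0, Y2=0 — eliminated
Only M2 stuck-at-1 reproduces the observed Y1=0, Y2=1.

M2 stuck-at-1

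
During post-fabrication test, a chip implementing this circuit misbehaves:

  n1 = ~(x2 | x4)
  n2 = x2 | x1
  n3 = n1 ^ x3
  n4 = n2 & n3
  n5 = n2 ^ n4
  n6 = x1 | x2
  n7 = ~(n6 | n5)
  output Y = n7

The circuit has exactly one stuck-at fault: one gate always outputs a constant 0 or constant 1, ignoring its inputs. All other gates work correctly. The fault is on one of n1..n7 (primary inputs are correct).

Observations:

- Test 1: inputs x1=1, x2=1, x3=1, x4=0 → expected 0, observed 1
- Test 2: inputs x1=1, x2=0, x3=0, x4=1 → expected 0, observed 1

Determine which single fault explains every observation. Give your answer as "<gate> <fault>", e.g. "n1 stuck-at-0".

n7 stuck-at-1

Fault-free values for test 1 (x1=1, x2=1, x3=1, x4=0): n1=0, n2=1, n3=1, n4=1, n5=0, n6=1, n7=0, giving Y=0. Observed 1.
Test 1: faults giving observed 1 are {n6 stuck-at-0, n7 stuck-at-1}.
Test 2 (x1=1, x2=0, x3=0, x4=1): fault-free n1=0, n2=1, n3=0, n4=0, n5=1, n6=1, n7=0 → 0; observed 1. Eliminates n6 stuck-at-0.
Only n7 stuck-at-1 is consistent with every test.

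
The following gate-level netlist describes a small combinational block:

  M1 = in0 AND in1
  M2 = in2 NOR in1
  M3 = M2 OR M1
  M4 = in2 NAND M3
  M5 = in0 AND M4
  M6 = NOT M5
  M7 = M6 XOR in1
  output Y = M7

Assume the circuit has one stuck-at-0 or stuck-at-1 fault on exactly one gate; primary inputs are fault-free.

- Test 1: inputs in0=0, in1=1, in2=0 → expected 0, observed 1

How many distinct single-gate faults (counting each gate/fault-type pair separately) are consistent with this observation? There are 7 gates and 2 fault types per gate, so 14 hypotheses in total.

3

Fault-free: M1=0, M2=0, M3=0, M4=1, M5=0, M6=1, M7=0 → 0. Observed 1.
  M1 stuck-at-0: output 0 ✗
  M1 stuck-at-1: output 0 ✗
  M2 stuck-at-0: output 0 ✗
  M2 stuck-at-1: output 0 ✗
  M3 stuck-at-0: output 0 ✗
  M3 stuck-at-1: output 0 ✗
  M4 stuck-at-0: output 0 ✗
  M4 stuck-at-1: output 0 ✗
  M5 stuck-at-0: output 0 ✗
  M5 stuck-at-1: output 1 ✓
  M6 stuck-at-0: output 1 ✓
  M6 stuck-at-1: output 0 ✗
  M7 stuck-at-0: output 0 ✗
  M7 stuck-at-1: output 1 ✓
Consistent faults: {M5 stuck-at-1, M6 stuck-at-0, M7 stuck-at-1} — 3 in all.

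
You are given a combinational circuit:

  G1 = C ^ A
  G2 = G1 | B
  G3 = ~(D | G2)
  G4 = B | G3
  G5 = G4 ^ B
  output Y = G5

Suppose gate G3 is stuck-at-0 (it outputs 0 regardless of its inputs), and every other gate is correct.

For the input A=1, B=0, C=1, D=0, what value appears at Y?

Propagate with G3 forced: G1=0, G2=0, G3=0 [stuck-at-0], G4=0, G5=0.
So Y = 0. (Without the fault it would be 1.)

0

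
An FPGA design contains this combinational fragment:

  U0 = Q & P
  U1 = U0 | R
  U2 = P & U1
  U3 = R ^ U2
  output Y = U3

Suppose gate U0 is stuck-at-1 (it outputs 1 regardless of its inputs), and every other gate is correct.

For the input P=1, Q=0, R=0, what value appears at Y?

1

Propagate with U0 forced: U0=1 [stuck-at-1], U1=1, U2=1, U3=1.
So Y = 1. (Without the fault it would be 0.)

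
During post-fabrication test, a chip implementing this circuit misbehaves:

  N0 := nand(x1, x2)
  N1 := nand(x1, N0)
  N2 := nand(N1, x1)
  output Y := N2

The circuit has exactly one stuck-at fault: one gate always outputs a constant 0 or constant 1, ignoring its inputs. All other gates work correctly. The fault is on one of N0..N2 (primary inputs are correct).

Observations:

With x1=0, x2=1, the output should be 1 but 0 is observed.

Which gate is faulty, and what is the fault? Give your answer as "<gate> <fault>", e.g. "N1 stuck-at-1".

N2 stuck-at-0

Fault-free values for test 1 (x1=0, x2=1): N0=1, N1=1, N2=1, giving Y=1. Observed 0.
Test 1: faults giving observed 0 are {N2 stuck-at-0}.
Only N2 stuck-at-0 is consistent with every test.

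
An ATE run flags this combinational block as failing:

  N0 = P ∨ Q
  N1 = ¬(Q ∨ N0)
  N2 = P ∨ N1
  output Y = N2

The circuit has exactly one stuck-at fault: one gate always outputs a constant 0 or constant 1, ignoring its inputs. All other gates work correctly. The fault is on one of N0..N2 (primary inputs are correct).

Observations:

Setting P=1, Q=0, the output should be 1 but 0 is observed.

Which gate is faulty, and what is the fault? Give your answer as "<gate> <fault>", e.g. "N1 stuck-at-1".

N2 stuck-at-0

Fault-free values for test 1 (P=1, Q=0): N0=1, N1=0, N2=1, giving Y=1. Observed 0.
Test 1: faults giving observed 0 are {N2 stuck-at-0}.
Only N2 stuck-at-0 is consistent with every test.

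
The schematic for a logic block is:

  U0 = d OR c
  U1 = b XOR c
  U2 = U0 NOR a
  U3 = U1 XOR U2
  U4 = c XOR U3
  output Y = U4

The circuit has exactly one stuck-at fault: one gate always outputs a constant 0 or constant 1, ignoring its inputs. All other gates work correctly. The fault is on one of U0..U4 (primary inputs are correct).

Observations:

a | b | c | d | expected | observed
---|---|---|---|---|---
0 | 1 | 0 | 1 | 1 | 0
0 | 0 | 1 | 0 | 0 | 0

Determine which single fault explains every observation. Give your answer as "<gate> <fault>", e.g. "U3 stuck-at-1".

Fault-free values for test 1 (a=0, b=1, c=0, d=1): U0=1, U1=1, U2=0, U3=1, U4=1, giving Y=1. Observed 0.
Test 1: faults giving observed 0 are {U0 stuck-at-0, U1 stuck-at-0, U2 stuck-at-1, U3 stuck-at-0, U4 stuck-at-0}.
Test 2 (a=0, b=0, c=1, d=0): fault-free U0=1, U1=1, U2=0, U3=1, U4=0 → 0; observed 0. Eliminates U0 stuck-at-0, U1 stuck-at-0, U2 stuck-at-1, U3 stuck-at-0.
Only U4 stuck-at-0 is consistent with every test.

U4 stuck-at-0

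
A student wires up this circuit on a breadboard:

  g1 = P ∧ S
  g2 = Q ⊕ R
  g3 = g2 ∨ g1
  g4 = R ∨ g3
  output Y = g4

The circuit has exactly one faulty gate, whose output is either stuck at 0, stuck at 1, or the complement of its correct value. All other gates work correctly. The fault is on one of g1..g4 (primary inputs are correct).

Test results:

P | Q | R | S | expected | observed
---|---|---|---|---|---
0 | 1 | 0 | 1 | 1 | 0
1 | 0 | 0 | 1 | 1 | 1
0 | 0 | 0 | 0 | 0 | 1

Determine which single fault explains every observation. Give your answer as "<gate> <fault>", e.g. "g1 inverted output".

g2 inverted output

Fault-free values for test 1 (P=0, Q=1, R=0, S=1): g1=0, g2=1, g3=1, g4=1, giving Y=1. Observed 0.
Test 1: faults giving observed 0 are {g2 stuck-at-0, g2 inverted output, g3 stuck-at-0, g3 inverted output, g4 stuck-at-0, g4 inverted output}.
Test 2 (P=1, Q=0, R=0, S=1): fault-free g1=1, g2=0, g3=1, g4=1 → 1; observed 1. Eliminates g3 stuck-at-0, g3 inverted output, g4 stuck-at-0, g4 inverted output.
Test 3 (P=0, Q=0, R=0, S=0): fault-free g1=0, g2=0, g3=0, g4=0 → 0; observed 1. Eliminates g2 stuck-at-0.
Only g2 inverted output is consistent with every test.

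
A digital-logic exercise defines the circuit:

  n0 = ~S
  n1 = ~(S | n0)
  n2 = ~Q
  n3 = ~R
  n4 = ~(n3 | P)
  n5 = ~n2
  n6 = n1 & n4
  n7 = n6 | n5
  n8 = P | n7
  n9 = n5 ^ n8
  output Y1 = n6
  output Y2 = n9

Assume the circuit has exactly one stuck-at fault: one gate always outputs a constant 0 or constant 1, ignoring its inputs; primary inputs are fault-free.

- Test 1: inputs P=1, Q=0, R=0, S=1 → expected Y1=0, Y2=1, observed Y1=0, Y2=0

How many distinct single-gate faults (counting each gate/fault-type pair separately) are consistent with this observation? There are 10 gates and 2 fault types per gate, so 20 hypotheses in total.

Fault-free: n0=0, n1=0, n2=1, n3=1, n4=0, n5=0, n6=0, n7=0, n8=1, n9=1 → Y1=0, Y2=1. Observed Y1=0, Y2=0.
  n0: none of the 2 fault types match ✗
  n1: none of the 2 fault types match ✗
  n2: stuck-at-0 ✓; others ✗
  n3: none of the 2 fault types match ✗
  n4: none of the 2 fault types match ✗
  n5: stuck-at-1 ✓; others ✗
  n6: none of the 2 fault types match ✗
  n7: none of the 2 fault types match ✗
  n8: stuck-at-0 ✓; others ✗
  n9: stuck-at-0 ✓; others ✗
Consistent faults: {n2 stuck-at-0, n5 stuck-at-1, n8 stuck-at-0, n9 stuck-at-0} — 4 in all.

4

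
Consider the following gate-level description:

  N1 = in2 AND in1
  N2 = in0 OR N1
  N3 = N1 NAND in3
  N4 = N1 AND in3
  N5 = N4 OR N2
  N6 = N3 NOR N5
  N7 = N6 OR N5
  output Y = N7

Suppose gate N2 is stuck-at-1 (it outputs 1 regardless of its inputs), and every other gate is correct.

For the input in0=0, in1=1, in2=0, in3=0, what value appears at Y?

1

Propagate with N2 forced: N1=0, N2=1 [stuck-at-1], N3=1, N4=0, N5=1, N6=0, N7=1.
So Y = 1. (Without the fault it would be 0.)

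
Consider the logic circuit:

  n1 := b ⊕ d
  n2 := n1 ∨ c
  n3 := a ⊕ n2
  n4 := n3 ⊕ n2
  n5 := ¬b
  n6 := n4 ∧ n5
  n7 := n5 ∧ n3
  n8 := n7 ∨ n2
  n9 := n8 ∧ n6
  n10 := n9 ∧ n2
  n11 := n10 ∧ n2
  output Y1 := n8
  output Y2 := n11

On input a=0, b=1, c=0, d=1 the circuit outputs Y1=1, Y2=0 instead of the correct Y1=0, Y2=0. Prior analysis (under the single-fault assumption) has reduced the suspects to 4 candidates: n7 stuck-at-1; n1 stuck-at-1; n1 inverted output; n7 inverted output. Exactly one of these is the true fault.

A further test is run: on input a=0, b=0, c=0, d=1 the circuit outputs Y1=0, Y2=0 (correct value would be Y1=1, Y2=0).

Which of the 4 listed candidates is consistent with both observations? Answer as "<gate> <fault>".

Evaluate each candidate on input a=0, b=0, c=0, d=1:
  n7 stuck-at-1: n1=1, n2=1, n3=1, n4=0, n5=1, n6=0, n7=1 [stuck-at-1], n8=1, n9=0, n10=0, n11=0 → Y1=1, Y2=0 — eliminated
  n1 stuck-at-1: n1=1 [stuck-at-1], n2=1, n3=1, n4=0, n5=1, n6=0, n7=1, n8=1, n9=0, n10=0, n11=0 → Y1=1, Y2=0 — eliminated
  n1 inverted output: n1=0 [inverted output], n2=0, n3=0, n4=0, n5=1, n6=0, n7=0, n8=0, n9=0, n10=0, n11=0 → Y1=0, Y2=0 — matches
  n7 inverted output: n1=1, n2=1, n3=1, n4=0, n5=1, n6=0, n7=0 [inverted output], n8=1, n9=0, n10=0, n11=0 → Y1=1, Y2=0 — eliminated
Only n1 inverted output reproduces the observed Y1=0, Y2=0.

n1 inverted output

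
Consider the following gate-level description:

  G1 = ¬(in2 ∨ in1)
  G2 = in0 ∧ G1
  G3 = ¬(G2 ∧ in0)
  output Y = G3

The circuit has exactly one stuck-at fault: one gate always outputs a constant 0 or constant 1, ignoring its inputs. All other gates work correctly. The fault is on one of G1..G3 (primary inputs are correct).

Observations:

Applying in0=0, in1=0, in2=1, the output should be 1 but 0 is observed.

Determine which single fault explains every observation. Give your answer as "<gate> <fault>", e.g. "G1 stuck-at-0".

G3 stuck-at-0

Fault-free values for test 1 (in0=0, in1=0, in2=1): G1=0, G2=0, G3=1, giving Y=1. Observed 0.
Test 1: faults giving observed 0 are {G3 stuck-at-0}.
Only G3 stuck-at-0 is consistent with every test.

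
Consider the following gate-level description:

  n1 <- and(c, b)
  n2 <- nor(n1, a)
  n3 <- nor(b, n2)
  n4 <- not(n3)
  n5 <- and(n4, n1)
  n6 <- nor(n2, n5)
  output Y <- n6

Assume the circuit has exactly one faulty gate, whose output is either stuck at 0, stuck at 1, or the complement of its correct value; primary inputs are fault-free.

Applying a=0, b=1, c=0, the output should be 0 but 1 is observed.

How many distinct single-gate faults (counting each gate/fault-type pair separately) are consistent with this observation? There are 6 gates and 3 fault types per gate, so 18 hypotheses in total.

Fault-free: n1=0, n2=1, n3=0, n4=1, n5=0, n6=0 → 0. Observed 1.
  n1: none of the 3 fault types match ✗
  n2: stuck-at-0, inverted output ✓; others ✗
  n3: none of the 3 fault types match ✗
  n4: none of the 3 fault types match ✗
  n5: none of the 3 fault types match ✗
  n6: stuck-at-1, inverted output ✓; others ✗
Consistent faults: {n2 stuck-at-0, n2 inverted output, n6 stuck-at-1, n6 inverted output} — 4 in all.

4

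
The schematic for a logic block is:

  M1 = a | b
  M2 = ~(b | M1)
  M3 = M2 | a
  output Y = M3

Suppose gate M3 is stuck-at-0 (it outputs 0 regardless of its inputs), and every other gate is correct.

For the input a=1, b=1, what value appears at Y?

0

Propagate with M3 forced: M1=1, M2=0, M3=0 [stuck-at-0].
So Y = 0. (Without the fault it would be 1.)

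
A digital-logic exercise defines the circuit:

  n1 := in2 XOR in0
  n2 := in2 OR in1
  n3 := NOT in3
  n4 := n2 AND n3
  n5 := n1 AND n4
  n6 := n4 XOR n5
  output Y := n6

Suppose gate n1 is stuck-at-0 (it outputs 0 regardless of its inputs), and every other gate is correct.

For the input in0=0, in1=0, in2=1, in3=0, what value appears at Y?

1

Propagate with n1 forced: n1=0 [stuck-at-0], n2=1, n3=1, n4=1, n5=0, n6=1.
So Y = 1. (Without the fault it would be 0.)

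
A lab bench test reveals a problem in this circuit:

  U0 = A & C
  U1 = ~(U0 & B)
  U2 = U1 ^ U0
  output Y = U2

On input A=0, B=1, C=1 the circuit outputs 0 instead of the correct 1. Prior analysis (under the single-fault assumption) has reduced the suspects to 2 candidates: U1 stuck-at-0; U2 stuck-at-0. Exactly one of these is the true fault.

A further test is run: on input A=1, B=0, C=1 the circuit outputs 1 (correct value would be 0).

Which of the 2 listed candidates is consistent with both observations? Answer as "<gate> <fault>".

Evaluate each candidate on input A=1, B=0, C=1:
  U1 stuck-at-0: U0=1, U1=0 [stuck-at-0], U2=1 → 1 — matches
  U2 stuck-at-0: U0=1, U1=1, U2=0 [stuck-at-0] → 0 — eliminated
Only U1 stuck-at-0 reproduces the observed 1.

U1 stuck-at-0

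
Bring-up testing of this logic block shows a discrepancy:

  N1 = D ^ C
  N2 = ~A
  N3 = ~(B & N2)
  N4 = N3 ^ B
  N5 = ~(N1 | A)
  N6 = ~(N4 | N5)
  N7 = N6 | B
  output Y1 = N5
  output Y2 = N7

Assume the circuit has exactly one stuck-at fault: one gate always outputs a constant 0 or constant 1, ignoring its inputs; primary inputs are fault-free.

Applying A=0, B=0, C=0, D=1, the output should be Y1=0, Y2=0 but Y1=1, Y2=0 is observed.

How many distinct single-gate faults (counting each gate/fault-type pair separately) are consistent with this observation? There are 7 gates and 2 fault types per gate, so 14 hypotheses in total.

2

Fault-free: N1=1, N2=1, N3=1, N4=1, N5=0, N6=0, N7=0 → Y1=0, Y2=0. Observed Y1=1, Y2=0.
  N1 stuck-at-0: output Y1=1, Y2=0 ✓
  N1 stuck-at-1: output Y1=0, Y2=0 ✗
  N2 stuck-at-0: output Y1=0, Y2=0 ✗
  N2 stuck-at-1: output Y1=0, Y2=0 ✗
  N3 stuck-at-0: output Y1=0, Y2=1 ✗
  N3 stuck-at-1: output Y1=0, Y2=0 ✗
  N4 stuck-at-0: output Y1=0, Y2=1 ✗
  N4 stuck-at-1: output Y1=0, Y2=0 ✗
  N5 stuck-at-0: output Y1=0, Y2=0 ✗
  N5 stuck-at-1: output Y1=1, Y2=0 ✓
  N6 stuck-at-0: output Y1=0, Y2=0 ✗
  N6 stuck-at-1: output Y1=0, Y2=1 ✗
  N7 stuck-at-0: output Y1=0, Y2=0 ✗
  N7 stuck-at-1: output Y1=0, Y2=1 ✗
Consistent faults: {N1 stuck-at-0, N5 stuck-at-1} — 2 in all.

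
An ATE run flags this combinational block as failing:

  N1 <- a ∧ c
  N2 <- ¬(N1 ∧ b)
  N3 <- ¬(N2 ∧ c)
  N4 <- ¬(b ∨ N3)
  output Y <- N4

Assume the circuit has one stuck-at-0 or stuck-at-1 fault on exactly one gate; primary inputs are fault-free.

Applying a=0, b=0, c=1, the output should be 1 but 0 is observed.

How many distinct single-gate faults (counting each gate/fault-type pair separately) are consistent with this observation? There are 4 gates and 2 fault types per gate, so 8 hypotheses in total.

Fault-free: N1=0, N2=1, N3=0, N4=1 → 1. Observed 0.
  N1 stuck-at-0: output 1 ✗
  N1 stuck-at-1: output 1 ✗
  N2 stuck-at-0: output 0 ✓
  N2 stuck-at-1: output 1 ✗
  N3 stuck-at-0: output 1 ✗
  N3 stuck-at-1: output 0 ✓
  N4 stuck-at-0: output 0 ✓
  N4 stuck-at-1: output 1 ✗
Consistent faults: {N2 stuck-at-0, N3 stuck-at-1, N4 stuck-at-0} — 3 in all.

3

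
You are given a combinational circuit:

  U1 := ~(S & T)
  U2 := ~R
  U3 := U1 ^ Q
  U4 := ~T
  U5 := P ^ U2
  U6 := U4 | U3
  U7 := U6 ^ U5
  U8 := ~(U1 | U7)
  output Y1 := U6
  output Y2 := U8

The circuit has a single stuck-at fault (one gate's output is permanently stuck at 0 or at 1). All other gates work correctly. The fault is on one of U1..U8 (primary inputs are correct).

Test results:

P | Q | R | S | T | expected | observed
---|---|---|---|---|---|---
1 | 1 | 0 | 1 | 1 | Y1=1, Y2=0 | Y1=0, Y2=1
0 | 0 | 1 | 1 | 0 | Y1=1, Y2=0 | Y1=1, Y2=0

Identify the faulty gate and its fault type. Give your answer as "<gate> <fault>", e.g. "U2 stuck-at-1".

Fault-free values for test 1 (P=1, Q=1, R=0, S=1, T=1): U1=0, U2=1, U3=1, U4=0, U5=0, U6=1, U7=1, U8=0, giving Y1=1, Y2=0. Observed Y1=0, Y2=1.
Test 1: faults giving observed Y1=0, Y2=1 are {U3 stuck-at-0, U6 stuck-at-0}.
Test 2 (P=0, Q=0, R=1, S=1, T=0): fault-free U1=1, U2=0, U3=1, U4=1, U5=0, U6=1, U7=1, U8=0 → Y1=1, Y2=0; observed Y1=1, Y2=0. Eliminates U6 stuck-at-0.
Only U3 stuck-at-0 is consistent with every test.

U3 stuck-at-0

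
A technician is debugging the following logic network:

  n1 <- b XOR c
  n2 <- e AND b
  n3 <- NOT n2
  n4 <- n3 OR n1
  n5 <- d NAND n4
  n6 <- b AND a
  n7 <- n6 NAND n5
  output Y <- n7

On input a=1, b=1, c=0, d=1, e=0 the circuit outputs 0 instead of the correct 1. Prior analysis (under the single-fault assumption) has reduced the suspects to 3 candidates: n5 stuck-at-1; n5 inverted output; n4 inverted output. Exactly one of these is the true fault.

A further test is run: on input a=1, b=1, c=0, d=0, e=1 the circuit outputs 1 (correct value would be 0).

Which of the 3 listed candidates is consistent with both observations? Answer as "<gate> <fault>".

n5 inverted output

Evaluate each candidate on input a=1, b=1, c=0, d=0, e=1:
  n5 stuck-at-1: n1=1, n2=1, n3=0, n4=1, n5=1 [stuck-at-1], n6=1, n7=0 → 0 — eliminated
  n5 inverted output: n1=1, n2=1, n3=0, n4=1, n5=0 [inverted output], n6=1, n7=1 → 1 — matches
  n4 inverted output: n1=1, n2=1, n3=0, n4=0 [inverted output], n5=1, n6=1, n7=0 → 0 — eliminated
Only n5 inverted output reproduces the observed 1.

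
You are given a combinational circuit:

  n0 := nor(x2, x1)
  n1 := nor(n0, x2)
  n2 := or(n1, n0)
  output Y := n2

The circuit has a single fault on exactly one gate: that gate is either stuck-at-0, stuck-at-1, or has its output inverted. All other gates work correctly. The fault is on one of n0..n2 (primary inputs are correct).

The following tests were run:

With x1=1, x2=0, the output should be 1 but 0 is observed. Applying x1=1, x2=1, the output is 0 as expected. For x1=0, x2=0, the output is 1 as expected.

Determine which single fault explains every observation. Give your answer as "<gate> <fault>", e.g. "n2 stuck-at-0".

n1 stuck-at-0

Fault-free values for test 1 (x1=1, x2=0): n0=0, n1=1, n2=1, giving Y=1. Observed 0.
Test 1: faults giving observed 0 are {n1 stuck-at-0, n1 inverted output, n2 stuck-at-0, n2 inverted output}.
Test 2 (x1=1, x2=1): fault-free n0=0, n1=0, n2=0 → 0; observed 0. Eliminates n1 inverted output, n2 inverted output.
Test 3 (x1=0, x2=0): fault-free n0=1, n1=0, n2=1 → 1; observed 1. Eliminates n2 stuck-at-0.
Only n1 stuck-at-0 is consistent with every test.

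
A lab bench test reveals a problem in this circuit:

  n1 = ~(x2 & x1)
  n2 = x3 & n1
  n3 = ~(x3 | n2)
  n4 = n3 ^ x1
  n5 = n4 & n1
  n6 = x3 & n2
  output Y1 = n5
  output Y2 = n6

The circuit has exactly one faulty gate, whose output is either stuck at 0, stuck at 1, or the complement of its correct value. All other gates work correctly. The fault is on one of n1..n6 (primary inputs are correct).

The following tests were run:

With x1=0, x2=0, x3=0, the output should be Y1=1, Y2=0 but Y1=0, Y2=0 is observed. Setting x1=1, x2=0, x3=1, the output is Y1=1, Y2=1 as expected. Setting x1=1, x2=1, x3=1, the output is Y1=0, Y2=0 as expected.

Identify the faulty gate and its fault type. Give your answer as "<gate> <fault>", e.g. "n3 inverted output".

Fault-free values for test 1 (x1=0, x2=0, x3=0): n1=1, n2=0, n3=1, n4=1, n5=1, n6=0, giving Y1=1, Y2=0. Observed Y1=0, Y2=0.
Test 1: faults giving observed Y1=0, Y2=0 are {n1 stuck-at-0, n1 inverted output, n2 stuck-at-1, n2 inverted output, n3 stuck-at-0, n3 inverted output, n4 stuck-at-0, n4 inverted output, n5 stuck-at-0, n5 inverted output}.
Test 2 (x1=1, x2=0, x3=1): fault-free n1=1, n2=1, n3=0, n4=1, n5=1, n6=1 → Y1=1, Y2=1; observed Y1=1, Y2=1. Eliminates n1 stuck-at-0, n1 inverted output, n2 inverted output, n3 inverted output, n4 stuck-at-0, n4 inverted output, n5 stuck-at-0, n5 inverted output.
Test 3 (x1=1, x2=1, x3=1): fault-free n1=0, n2=0, n3=0, n4=1, n5=0, n6=0 → Y1=0, Y2=0; observed Y1=0, Y2=0. Eliminates n2 stuck-at-1.
Only n3 stuck-at-0 is consistent with every test.

n3 stuck-at-0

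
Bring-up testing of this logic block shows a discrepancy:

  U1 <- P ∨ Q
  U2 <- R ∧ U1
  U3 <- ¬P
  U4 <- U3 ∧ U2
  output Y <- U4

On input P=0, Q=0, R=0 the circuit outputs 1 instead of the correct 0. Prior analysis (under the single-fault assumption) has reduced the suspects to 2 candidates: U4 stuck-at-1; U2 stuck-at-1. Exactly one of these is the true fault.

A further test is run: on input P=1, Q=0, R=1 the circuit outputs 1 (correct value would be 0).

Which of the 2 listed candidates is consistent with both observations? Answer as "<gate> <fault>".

U4 stuck-at-1

Evaluate each candidate on input P=1, Q=0, R=1:
  U4 stuck-at-1: U1=1, U2=1, U3=0, U4=1 [stuck-at-1] → 1 — matches
  U2 stuck-at-1: U1=1, U2=1 [stuck-at-1], U3=0, U4=0 → 0 — eliminated
Only U4 stuck-at-1 reproduces the observed 1.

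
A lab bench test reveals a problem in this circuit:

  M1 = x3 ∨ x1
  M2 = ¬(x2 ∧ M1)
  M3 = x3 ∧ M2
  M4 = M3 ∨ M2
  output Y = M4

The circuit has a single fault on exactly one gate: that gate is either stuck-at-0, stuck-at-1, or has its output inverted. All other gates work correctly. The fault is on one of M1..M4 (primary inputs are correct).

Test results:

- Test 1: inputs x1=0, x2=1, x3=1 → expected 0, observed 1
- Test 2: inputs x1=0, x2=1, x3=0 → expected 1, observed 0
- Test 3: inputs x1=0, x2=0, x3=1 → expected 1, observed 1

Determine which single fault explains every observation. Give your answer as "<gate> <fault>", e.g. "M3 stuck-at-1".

Fault-free values for test 1 (x1=0, x2=1, x3=1): M1=1, M2=0, M3=0, M4=0, giving Y=0. Observed 1.
Test 1: faults giving observed 1 are {M1 stuck-at-0, M1 inverted output, M2 stuck-at-1, M2 inverted output, M3 stuck-at-1, M3 inverted output, M4 stuck-at-1, M4 inverted output}.
Test 2 (x1=0, x2=1, x3=0): fault-free M1=0, M2=1, M3=0, M4=1 → 1; observed 0. Eliminates M1 stuck-at-0, M2 stuck-at-1, M3 stuck-at-1, M3 inverted output, M4 stuck-at-1.
Test 3 (x1=0, x2=0, x3=1): fault-free M1=1, M2=1, M3=1, M4=1 → 1; observed 1. Eliminates M2 inverted output, M4 inverted output.
Only M1 inverted output is consistent with every test.

M1 inverted output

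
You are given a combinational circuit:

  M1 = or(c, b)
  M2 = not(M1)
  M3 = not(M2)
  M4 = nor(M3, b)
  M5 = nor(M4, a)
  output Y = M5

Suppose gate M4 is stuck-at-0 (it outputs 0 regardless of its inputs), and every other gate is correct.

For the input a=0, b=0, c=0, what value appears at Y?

1

Propagate with M4 forced: M1=0, M2=1, M3=0, M4=0 [stuck-at-0], M5=1.
So Y = 1. (Without the fault it would be 0.)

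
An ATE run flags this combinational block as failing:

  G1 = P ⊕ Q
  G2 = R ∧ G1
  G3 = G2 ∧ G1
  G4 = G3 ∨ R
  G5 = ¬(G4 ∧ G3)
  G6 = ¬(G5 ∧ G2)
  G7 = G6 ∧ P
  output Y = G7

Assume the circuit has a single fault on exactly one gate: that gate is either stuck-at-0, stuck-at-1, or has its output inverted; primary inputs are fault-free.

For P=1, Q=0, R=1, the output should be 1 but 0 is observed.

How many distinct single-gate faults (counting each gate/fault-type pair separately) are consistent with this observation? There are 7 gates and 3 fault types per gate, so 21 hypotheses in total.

10

Fault-free: G1=1, G2=1, G3=1, G4=1, G5=0, G6=1, G7=1 → 1. Observed 0.
  G1: none of the 3 fault types match ✗
  G2: none of the 3 fault types match ✗
  G3: stuck-at-0, inverted output ✓; others ✗
  G4: stuck-at-0, inverted output ✓; others ✗
  G5: stuck-at-1, inverted output ✓; others ✗
  G6: stuck-at-0, inverted output ✓; others ✗
  G7: stuck-at-0, inverted output ✓; others ✗
Consistent faults: {G3 stuck-at-0, G3 inverted output, G4 stuck-at-0, G4 inverted output, G5 stuck-at-1, G5 inverted output, G6 stuck-at-0, G6 inverted output, G7 stuck-at-0, G7 inverted output} — 10 in all.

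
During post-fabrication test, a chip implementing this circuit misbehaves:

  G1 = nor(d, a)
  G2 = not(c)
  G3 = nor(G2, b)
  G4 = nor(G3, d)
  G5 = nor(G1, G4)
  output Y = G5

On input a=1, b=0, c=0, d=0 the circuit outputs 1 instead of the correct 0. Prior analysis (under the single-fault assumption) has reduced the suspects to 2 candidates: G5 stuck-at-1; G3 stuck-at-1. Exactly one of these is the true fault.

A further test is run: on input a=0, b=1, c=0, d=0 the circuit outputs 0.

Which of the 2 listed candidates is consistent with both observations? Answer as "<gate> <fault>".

Evaluate each candidate on input a=0, b=1, c=0, d=0:
  G5 stuck-at-1: G1=1, G2=1, G3=0, G4=1, G5=1 [stuck-at-1] → 1 — eliminated
  G3 stuck-at-1: G1=1, G2=1, G3=1 [stuck-at-1], G4=0, G5=0 → 0 — matches
Only G3 stuck-at-1 reproduces the observed 0.

G3 stuck-at-1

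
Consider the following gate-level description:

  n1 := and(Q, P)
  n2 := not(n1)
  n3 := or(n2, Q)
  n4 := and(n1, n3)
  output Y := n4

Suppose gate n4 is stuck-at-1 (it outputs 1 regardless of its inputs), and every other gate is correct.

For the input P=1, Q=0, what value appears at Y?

Propagate with n4 forced: n1=0, n2=1, n3=1, n4=1 [stuck-at-1].
So Y = 1. (Without the fault it would be 0.)

1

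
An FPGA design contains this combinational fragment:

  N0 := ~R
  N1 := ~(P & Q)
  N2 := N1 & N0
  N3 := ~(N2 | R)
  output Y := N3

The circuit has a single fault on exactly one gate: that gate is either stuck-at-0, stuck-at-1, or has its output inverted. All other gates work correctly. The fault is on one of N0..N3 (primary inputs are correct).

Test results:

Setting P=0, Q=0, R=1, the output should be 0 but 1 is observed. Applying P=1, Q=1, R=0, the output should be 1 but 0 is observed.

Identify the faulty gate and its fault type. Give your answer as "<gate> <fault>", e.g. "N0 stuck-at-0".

N3 inverted output

Fault-free values for test 1 (P=0, Q=0, R=1): N0=0, N1=1, N2=0, N3=0, giving Y=0. Observed 1.
Test 1: faults giving observed 1 are {N3 stuck-at-1, N3 inverted output}.
Test 2 (P=1, Q=1, R=0): fault-free N0=1, N1=0, N2=0, N3=1 → 1; observed 0. Eliminates N3 stuck-at-1.
Only N3 inverted output is consistent with every test.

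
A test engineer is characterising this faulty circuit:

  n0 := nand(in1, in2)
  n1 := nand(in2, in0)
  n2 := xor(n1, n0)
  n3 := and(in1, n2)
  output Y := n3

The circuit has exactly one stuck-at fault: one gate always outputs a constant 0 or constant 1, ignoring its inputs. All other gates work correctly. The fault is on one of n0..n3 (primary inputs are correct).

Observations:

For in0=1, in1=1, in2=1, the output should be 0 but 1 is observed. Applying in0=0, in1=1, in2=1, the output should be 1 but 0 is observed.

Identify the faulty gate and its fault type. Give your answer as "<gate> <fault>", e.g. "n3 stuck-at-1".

n0 stuck-at-1

Fault-free values for test 1 (in0=1, in1=1, in2=1): n0=0, n1=0, n2=0, n3=0, giving Y=0. Observed 1.
Test 1: faults giving observed 1 are {n0 stuck-at-1, n1 stuck-at-1, n2 stuck-at-1, n3 stuck-at-1}.
Test 2 (in0=0, in1=1, in2=1): fault-free n0=0, n1=1, n2=1, n3=1 → 1; observed 0. Eliminates n1 stuck-at-1, n2 stuck-at-1, n3 stuck-at-1.
Only n0 stuck-at-1 is consistent with every test.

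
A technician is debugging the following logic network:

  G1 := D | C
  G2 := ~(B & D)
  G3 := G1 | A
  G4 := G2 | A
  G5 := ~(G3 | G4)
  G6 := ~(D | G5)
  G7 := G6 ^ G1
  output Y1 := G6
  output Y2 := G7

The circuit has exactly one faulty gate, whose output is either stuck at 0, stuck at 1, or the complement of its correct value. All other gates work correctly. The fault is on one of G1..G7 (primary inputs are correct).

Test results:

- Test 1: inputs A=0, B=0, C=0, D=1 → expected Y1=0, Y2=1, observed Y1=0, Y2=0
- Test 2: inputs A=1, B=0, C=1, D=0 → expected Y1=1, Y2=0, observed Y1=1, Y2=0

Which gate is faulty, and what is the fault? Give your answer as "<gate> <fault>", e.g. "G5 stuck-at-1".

Fault-free values for test 1 (A=0, B=0, C=0, D=1): G1=1, G2=1, G3=1, G4=1, G5=0, G6=0, G7=1, giving Y1=0, Y2=1. Observed Y1=0, Y2=0.
Test 1: faults giving observed Y1=0, Y2=0 are {G1 stuck-at-0, G1 inverted output, G7 stuck-at-0, G7 inverted output}.
Test 2 (A=1, B=0, C=1, D=0): fault-free G1=1, G2=1, G3=1, G4=1, G5=0, G6=1, G7=0 → Y1=1, Y2=0; observed Y1=1, Y2=0. Eliminates G1 stuck-at-0, G1 inverted output, G7 inverted output.
Only G7 stuck-at-0 is consistent with every test.

G7 stuck-at-0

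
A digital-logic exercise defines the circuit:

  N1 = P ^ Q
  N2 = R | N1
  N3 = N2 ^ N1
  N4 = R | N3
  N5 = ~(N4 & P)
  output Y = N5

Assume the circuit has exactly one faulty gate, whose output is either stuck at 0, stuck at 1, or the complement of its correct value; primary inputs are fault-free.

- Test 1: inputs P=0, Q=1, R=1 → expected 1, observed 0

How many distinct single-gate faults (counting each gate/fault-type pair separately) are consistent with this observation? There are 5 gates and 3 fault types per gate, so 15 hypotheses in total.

2

Fault-free: N1=1, N2=1, N3=0, N4=1, N5=1 → 1. Observed 0.
  N1: none of the 3 fault types match ✗
  N2: none of the 3 fault types match ✗
  N3: none of the 3 fault types match ✗
  N4: none of the 3 fault types match ✗
  N5: stuck-at-0, inverted output ✓; others ✗
Consistent faults: {N5 stuck-at-0, N5 inverted output} — 2 in all.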